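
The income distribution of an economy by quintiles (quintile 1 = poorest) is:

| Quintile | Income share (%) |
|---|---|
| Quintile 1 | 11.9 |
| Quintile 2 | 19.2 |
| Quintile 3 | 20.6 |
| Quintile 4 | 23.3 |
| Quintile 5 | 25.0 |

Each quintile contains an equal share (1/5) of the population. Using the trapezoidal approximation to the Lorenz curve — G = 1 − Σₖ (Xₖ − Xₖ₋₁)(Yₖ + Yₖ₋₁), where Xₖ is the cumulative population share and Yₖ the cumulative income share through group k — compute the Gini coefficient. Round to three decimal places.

Cumulative income shares Yₖ: 0.1190, 0.3110, 0.5170, 0.7500, 1.0000
Σ (Xₖ−Xₖ₋₁)(Yₖ+Yₖ₋₁) = (1/5)(0.1190+0.0000) + (1/5)(0.3110+0.1190) + (1/5)(0.5170+0.3110) + (1/5)(0.7500+0.5170) + (1/5)(1.0000+0.7500)
  = 0.0238 + 0.0860 + 0.1656 + 0.2534 + 0.3500 = 0.8788
G = 1 − 0.8788 = 0.1212

0.121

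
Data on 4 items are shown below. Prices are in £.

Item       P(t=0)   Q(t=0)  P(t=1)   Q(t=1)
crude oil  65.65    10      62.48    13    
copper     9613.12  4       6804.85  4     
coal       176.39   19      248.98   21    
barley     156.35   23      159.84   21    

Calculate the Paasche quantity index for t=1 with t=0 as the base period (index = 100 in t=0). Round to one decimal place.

101.0

Paasche quantity index uses current-period prices as weights.
ΣP(t=1)·Q(t=1) = 62.48×13 + 6804.85×4 + 248.98×21 + 159.84×21 = 812.24 + 27219.4 + 5228.58 + 3356.64 = 36616.86
ΣP(t=1)·Q(t=0) = 62.48×10 + 6804.85×4 + 248.98×19 + 159.84×23 = 624.8 + 27219.4 + 4730.62 + 3676.32 = 36251.14
Index = 36616.86 / 36251.14 × 100 = 101.0089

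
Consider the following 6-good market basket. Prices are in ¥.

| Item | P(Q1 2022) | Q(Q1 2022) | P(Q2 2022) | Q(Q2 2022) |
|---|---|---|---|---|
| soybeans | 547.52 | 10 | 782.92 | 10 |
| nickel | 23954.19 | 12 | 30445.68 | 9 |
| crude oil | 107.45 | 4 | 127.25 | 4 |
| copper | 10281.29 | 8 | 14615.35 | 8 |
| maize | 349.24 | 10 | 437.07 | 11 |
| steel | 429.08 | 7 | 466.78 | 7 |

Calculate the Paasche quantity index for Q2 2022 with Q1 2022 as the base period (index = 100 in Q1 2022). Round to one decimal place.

Paasche quantity index uses current-period prices as weights.
ΣP(Q2 2022)·Q(Q2 2022) = 782.92×10 + 30445.68×9 + 127.25×4 + 14615.35×8 + 437.07×11 + 466.78×7 = 7829.2 + 274011.12 + 509 + 116922.8 + 4807.77 + 3267.46 = 407347.35
ΣP(Q2 2022)·Q(Q1 2022) = 782.92×10 + 30445.68×12 + 127.25×4 + 14615.35×8 + 437.07×10 + 466.78×7 = 7829.2 + 365348.16 + 509 + 116922.8 + 4370.7 + 3267.46 = 498247.32
Index = 407347.35 / 498247.32 × 100 = 81.7561

81.8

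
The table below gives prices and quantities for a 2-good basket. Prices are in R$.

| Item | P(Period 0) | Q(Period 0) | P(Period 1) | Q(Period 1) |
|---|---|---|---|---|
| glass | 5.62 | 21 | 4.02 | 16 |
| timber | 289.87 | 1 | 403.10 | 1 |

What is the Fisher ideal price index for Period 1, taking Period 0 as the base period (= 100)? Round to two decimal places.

Laspeyres component (base-period weights):
ΣP(Period 1)Q(Period 0) = 4.02×21 + 403.10×1 = 84.42 + 403.1 = 487.52
ΣP(Period 0)Q(Period 0) = 5.62×21 + 289.87×1 = 118.02 + 289.87 = 407.89
L = 487.52 / 407.89 × 100 = 119.5224
Paasche component (current-period weights):
ΣP(Period 1)Q(Period 1) = 4.02×16 + 403.10×1 = 64.32 + 403.1 = 467.42
ΣP(Period 0)Q(Period 1) = 5.62×16 + 289.87×1 = 89.92 + 289.87 = 379.79
P = 467.42 / 379.79 × 100 = 123.0733
Fisher = √(L × P) = √(119.5224 × 123.0733) = 121.2849

121.28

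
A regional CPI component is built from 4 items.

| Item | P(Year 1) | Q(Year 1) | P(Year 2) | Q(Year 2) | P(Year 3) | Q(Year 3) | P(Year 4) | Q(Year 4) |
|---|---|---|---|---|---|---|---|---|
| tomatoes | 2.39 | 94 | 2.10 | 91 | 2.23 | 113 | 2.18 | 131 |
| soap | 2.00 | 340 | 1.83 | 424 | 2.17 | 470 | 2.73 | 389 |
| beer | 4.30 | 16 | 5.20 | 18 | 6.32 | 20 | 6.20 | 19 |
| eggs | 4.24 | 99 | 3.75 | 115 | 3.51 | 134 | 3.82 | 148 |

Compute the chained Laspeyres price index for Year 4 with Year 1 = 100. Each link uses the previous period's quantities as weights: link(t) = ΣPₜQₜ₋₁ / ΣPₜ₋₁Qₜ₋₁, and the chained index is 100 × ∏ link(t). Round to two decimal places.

116.52

Link Year 1→Year 2:
ΣP(Year 2)Q(Year 1) = 2.10×94 + 1.83×340 + 5.20×16 + 3.75×99 = 197.4 + 622.2 + 83.2 + 371.25 = 1274.05
ΣP(Year 1)Q(Year 1) = 2.39×94 + 2.00×340 + 4.30×16 + 4.24×99 = 224.66 + 680 + 68.8 + 419.76 = 1393.22
link = 1274.05/1393.22 = 0.914464
Link Year 2→Year 3:
ΣP(Year 3)Q(Year 2) = 2.23×91 + 2.17×424 + 6.32×18 + 3.51×115 = 202.93 + 920.08 + 113.76 + 403.65 = 1640.42
ΣP(Year 2)Q(Year 2) = 2.10×91 + 1.83×424 + 5.20×18 + 3.75×115 = 191.1 + 775.92 + 93.6 + 431.25 = 1491.87
link = 1640.42/1491.87 = 1.099573
Link Year 3→Year 4:
ΣP(Year 4)Q(Year 3) = 2.18×113 + 2.73×470 + 6.20×20 + 3.82×134 = 246.34 + 1283.1 + 124 + 511.88 = 2165.32
ΣP(Year 3)Q(Year 3) = 2.23×113 + 2.17×470 + 6.32×20 + 3.51×134 = 251.99 + 1019.9 + 126.4 + 470.34 = 1868.63
link = 2165.32/1868.63 = 1.158774
Chained index = 100 × 0.914464 × 1.099573 × 1.158774 = 116.5171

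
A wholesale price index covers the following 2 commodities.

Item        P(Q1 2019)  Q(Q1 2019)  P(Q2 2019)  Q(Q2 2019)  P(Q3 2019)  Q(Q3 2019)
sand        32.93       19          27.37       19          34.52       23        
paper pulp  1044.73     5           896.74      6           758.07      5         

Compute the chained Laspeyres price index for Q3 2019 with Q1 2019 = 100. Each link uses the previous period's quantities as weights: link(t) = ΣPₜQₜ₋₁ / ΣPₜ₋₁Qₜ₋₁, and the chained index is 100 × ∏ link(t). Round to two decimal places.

Link Q1 2019→Q2 2019:
ΣP(Q2 2019)Q(Q1 2019) = 27.37×19 + 896.74×5 = 520.03 + 4483.7 = 5003.73
ΣP(Q1 2019)Q(Q1 2019) = 32.93×19 + 1044.73×5 = 625.67 + 5223.65 = 5849.32
link = 5003.73/5849.32 = 0.855438
Link Q2 2019→Q3 2019:
ΣP(Q3 2019)Q(Q2 2019) = 34.52×19 + 758.07×6 = 655.88 + 4548.42 = 5204.3
ΣP(Q2 2019)Q(Q2 2019) = 27.37×19 + 896.74×6 = 520.03 + 5380.44 = 5900.47
link = 5204.3/5900.47 = 0.882014
Chained index = 100 × 0.855438 × 0.882014 = 75.4509

75.45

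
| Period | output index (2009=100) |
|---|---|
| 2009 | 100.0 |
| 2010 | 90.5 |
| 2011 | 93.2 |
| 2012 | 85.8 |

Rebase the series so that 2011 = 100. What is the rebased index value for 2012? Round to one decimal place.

92.1

Rebased(2012) = 85.8 / 93.2 × 100 = 92.0601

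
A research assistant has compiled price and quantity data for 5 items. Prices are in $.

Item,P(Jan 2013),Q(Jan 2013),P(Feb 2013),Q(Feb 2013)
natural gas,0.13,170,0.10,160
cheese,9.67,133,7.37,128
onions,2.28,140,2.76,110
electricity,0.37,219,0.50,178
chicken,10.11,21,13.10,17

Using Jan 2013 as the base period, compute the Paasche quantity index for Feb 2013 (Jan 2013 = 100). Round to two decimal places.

89.05

Paasche quantity index uses current-period prices as weights.
ΣP(Feb 2013)·Q(Feb 2013) = 0.10×160 + 7.37×128 + 2.76×110 + 0.50×178 + 13.10×17 = 16 + 943.36 + 303.6 + 89 + 222.7 = 1574.66
ΣP(Feb 2013)·Q(Jan 2013) = 0.10×170 + 7.37×133 + 2.76×140 + 0.50×219 + 13.10×21 = 17 + 980.21 + 386.4 + 109.5 + 275.1 = 1768.21
Index = 1574.66 / 1768.21 × 100 = 89.0539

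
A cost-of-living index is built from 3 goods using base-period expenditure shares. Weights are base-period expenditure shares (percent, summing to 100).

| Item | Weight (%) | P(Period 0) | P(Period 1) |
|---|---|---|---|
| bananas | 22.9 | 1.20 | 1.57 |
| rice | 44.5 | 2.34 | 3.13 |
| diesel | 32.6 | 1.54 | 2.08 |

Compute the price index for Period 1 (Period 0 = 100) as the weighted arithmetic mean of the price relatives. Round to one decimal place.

133.5

bananas: 22.9 × (1.57/1.20) = 22.9 × 1.308333 = 29.9608
rice: 44.5 × (3.13/2.34) = 44.5 × 1.337607 = 59.5235
diesel: 32.6 × (2.08/1.54) = 32.6 × 1.350649 = 44.0312
Index = Σ wᵢ·(p₁ᵢ/p₀ᵢ) = 29.9608 + 59.5235 + 44.0312 = 133.5155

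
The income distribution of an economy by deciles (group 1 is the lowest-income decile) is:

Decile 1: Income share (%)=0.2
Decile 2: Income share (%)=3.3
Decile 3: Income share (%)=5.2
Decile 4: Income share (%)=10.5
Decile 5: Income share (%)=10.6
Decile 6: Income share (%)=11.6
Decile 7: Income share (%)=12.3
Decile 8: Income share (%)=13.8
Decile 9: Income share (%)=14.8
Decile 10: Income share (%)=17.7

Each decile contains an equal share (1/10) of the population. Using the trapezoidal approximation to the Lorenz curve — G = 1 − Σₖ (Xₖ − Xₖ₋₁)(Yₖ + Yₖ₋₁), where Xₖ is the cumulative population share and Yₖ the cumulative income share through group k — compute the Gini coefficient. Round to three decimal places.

Cumulative income shares Yₖ: 0.0020, 0.0350, 0.0870, 0.1920, 0.2980, 0.4140, 0.5370, 0.6750, 0.8230, 1.0000
Σ (Xₖ−Xₖ₋₁)(Yₖ+Yₖ₋₁) = (1/10)(0.0020+0.0000) + (1/10)(0.0350+0.0020) + (1/10)(0.0870+0.0350) + (1/10)(0.1920+0.0870) + (1/10)(0.2980+0.1920) + (1/10)(0.4140+0.2980) + (1/10)(0.5370+0.4140) + (1/10)(0.6750+0.5370) + (1/10)(0.8230+0.6750) + (1/10)(1.0000+0.8230)
  = 0.0002 + 0.0037 + 0.0122 + 0.0279 + 0.0490 + 0.0712 + 0.0951 + 0.1212 + 0.1498 + 0.1823 = 0.7126
G = 1 − 0.7126 = 0.2874

0.287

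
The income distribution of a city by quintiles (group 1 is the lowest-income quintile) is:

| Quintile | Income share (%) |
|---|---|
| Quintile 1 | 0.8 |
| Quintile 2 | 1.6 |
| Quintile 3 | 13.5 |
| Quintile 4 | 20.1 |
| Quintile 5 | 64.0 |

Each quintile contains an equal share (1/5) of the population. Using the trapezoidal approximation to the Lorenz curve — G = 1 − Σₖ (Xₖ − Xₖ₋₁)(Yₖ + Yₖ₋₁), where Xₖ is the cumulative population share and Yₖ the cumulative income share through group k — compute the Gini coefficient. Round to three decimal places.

0.580

Cumulative income shares Yₖ: 0.0080, 0.0240, 0.1590, 0.3600, 1.0000
Σ (Xₖ−Xₖ₋₁)(Yₖ+Yₖ₋₁) = (1/5)(0.0080+0.0000) + (1/5)(0.0240+0.0080) + (1/5)(0.1590+0.0240) + (1/5)(0.3600+0.1590) + (1/5)(1.0000+0.3600)
  = 0.0016 + 0.0064 + 0.0366 + 0.1038 + 0.2720 = 0.4204
G = 1 − 0.4204 = 0.5796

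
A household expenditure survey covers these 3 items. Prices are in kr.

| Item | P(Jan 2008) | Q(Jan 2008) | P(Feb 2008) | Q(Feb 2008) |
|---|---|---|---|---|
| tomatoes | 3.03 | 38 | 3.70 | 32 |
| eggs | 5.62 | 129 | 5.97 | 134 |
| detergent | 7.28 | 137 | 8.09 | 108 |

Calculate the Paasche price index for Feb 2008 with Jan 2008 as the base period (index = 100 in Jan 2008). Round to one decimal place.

109.5

Paasche price index uses current-period quantities as weights.
ΣP(Feb 2008)·Q(Feb 2008) = 3.70×32 + 5.97×134 + 8.09×108 = 118.4 + 799.98 + 873.72 = 1792.1
ΣP(Jan 2008)·Q(Feb 2008) = 3.03×32 + 5.62×134 + 7.28×108 = 96.96 + 753.08 + 786.24 = 1636.28
Index = 1792.1 / 1636.28 × 100 = 109.5228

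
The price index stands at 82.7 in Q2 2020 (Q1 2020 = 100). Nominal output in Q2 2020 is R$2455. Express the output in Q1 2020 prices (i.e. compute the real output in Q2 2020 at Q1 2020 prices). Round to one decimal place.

2968.6

Real = Nominal ÷ (Index/100) = 2455 ÷ (82.7/100)
     = 2455 ÷ 0.827 = 2968.5611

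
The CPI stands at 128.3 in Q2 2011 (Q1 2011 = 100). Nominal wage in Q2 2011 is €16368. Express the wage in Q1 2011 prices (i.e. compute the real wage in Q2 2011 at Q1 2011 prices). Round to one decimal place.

12757.6

Real = Nominal ÷ (Index/100) = 16368 ÷ (128.3/100)
     = 16368 ÷ 1.283 = 12757.5994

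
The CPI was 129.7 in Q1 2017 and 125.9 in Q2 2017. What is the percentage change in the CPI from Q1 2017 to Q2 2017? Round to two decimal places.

Change = (125.9 − 129.7) / 129.7 × 100
       = -3.8 / 129.7 × 100 = -2.9298%

-2.93%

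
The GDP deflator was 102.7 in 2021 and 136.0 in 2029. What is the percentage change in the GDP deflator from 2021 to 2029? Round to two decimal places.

Change = (136.0 − 102.7) / 102.7 × 100
       = 33.3 / 102.7 × 100 = 32.4245%

32.42%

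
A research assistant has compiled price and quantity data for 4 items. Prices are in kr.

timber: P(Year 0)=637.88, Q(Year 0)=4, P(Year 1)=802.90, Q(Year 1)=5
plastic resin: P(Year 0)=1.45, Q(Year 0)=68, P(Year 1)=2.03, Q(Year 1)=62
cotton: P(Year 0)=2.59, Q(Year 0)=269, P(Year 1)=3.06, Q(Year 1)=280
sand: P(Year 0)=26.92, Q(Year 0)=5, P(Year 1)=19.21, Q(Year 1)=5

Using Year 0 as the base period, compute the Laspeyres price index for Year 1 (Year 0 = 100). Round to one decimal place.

122.6

Laspeyres price index uses base-period quantities as weights.
ΣP(Year 1)·Q(Year 0) = 802.90×4 + 2.03×68 + 3.06×269 + 19.21×5 = 3211.6 + 138.04 + 823.14 + 96.05 = 4268.83
ΣP(Year 0)·Q(Year 0) = 637.88×4 + 1.45×68 + 2.59×269 + 26.92×5 = 2551.52 + 98.6 + 696.71 + 134.6 = 3481.43
Index = 4268.83 / 3481.43 × 100 = 122.6171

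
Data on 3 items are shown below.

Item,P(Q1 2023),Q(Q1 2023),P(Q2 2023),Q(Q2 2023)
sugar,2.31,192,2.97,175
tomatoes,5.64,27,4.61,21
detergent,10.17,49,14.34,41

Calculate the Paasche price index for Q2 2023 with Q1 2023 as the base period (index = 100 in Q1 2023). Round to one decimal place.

128.2

Paasche price index uses current-period quantities as weights.
ΣP(Q2 2023)·Q(Q2 2023) = 2.97×175 + 4.61×21 + 14.34×41 = 519.75 + 96.81 + 587.94 = 1204.5
ΣP(Q1 2023)·Q(Q2 2023) = 2.31×175 + 5.64×21 + 10.17×41 = 404.25 + 118.44 + 416.97 = 939.66
Index = 1204.5 / 939.66 × 100 = 128.1847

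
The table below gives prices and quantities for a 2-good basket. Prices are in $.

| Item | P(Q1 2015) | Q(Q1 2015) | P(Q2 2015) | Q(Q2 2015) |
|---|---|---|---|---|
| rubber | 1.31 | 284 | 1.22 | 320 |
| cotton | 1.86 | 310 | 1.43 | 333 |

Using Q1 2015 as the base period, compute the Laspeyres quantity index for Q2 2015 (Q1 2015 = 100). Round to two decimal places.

Laspeyres quantity index uses base-period prices as weights.
ΣP(Q1 2015)·Q(Q2 2015) = 1.31×320 + 1.86×333 = 419.2 + 619.38 = 1038.58
ΣP(Q1 2015)·Q(Q1 2015) = 1.31×284 + 1.86×310 = 372.04 + 576.6 = 948.64
Index = 1038.58 / 948.64 × 100 = 109.4809

109.48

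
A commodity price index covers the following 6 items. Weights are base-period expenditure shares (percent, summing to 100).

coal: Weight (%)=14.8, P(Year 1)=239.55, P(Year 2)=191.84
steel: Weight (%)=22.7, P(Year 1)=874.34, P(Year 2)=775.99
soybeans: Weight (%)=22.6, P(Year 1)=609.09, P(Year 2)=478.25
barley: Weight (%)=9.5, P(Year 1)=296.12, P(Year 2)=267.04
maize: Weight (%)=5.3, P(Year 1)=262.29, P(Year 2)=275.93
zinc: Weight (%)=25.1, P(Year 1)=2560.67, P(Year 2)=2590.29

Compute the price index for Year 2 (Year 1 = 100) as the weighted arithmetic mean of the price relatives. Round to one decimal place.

89.3

coal: 14.8 × (191.84/239.55) = 14.8 × 0.800835 = 11.8524
steel: 22.7 × (775.99/874.34) = 22.7 × 0.887515 = 20.1466
soybeans: 22.6 × (478.25/609.09) = 22.6 × 0.785188 = 17.7452
barley: 9.5 × (267.04/296.12) = 9.5 × 0.901797 = 8.5671
maize: 5.3 × (275.93/262.29) = 5.3 × 1.052004 = 5.5756
zinc: 25.1 × (2590.29/2560.67) = 25.1 × 1.011567 = 25.3903
Index = Σ wᵢ·(p₁ᵢ/p₀ᵢ) = 11.8524 + 20.1466 + 17.7452 + 8.5671 + 5.5756 + 25.3903 = 89.2772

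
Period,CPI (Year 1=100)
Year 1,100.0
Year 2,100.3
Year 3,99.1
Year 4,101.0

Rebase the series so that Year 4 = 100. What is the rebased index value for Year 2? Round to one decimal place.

Rebased(Year 2) = 100.3 / 101.0 × 100 = 99.3069

99.3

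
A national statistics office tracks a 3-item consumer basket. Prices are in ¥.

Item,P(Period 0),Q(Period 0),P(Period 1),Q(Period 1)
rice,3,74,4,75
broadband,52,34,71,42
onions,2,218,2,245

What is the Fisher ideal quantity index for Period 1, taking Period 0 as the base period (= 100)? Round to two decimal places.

119.70

Laspeyres component (base-period weights):
ΣP(Period 0)Q(Period 1) = 3×75 + 52×42 + 2×245 = 225 + 2184 + 490 = 2899
ΣP(Period 0)Q(Period 0) = 3×74 + 52×34 + 2×218 = 222 + 1768 + 436 = 2426
L = 2899 / 2426 × 100 = 119.4971
Paasche component (current-period weights):
ΣP(Period 1)Q(Period 1) = 4×75 + 71×42 + 2×245 = 300 + 2982 + 490 = 3772
ΣP(Period 1)Q(Period 0) = 4×74 + 71×34 + 2×218 = 296 + 2414 + 436 = 3146
P = 3772 / 3146 × 100 = 119.8983
Fisher = √(L × P) = √(119.4971 × 119.8983) = 119.6975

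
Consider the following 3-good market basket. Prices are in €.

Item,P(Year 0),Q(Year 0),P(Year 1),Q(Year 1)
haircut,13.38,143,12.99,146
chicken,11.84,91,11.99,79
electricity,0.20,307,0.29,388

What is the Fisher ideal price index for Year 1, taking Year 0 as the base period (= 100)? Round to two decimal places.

Laspeyres component (base-period weights):
ΣP(Year 1)Q(Year 0) = 12.99×143 + 11.99×91 + 0.29×307 = 1857.57 + 1091.09 + 89.03 = 3037.69
ΣP(Year 0)Q(Year 0) = 13.38×143 + 11.84×91 + 0.20×307 = 1913.34 + 1077.44 + 61.4 = 3052.18
L = 3037.69 / 3052.18 × 100 = 99.5253
Paasche component (current-period weights):
ΣP(Year 1)Q(Year 1) = 12.99×146 + 11.99×79 + 0.29×388 = 1896.54 + 947.21 + 112.52 = 2956.27
ΣP(Year 0)Q(Year 1) = 13.38×146 + 11.84×79 + 0.20×388 = 1953.48 + 935.36 + 77.6 = 2966.44
P = 2956.27 / 2966.44 × 100 = 99.6572
Fisher = √(L × P) = √(99.5253 × 99.6572) = 99.5912

99.59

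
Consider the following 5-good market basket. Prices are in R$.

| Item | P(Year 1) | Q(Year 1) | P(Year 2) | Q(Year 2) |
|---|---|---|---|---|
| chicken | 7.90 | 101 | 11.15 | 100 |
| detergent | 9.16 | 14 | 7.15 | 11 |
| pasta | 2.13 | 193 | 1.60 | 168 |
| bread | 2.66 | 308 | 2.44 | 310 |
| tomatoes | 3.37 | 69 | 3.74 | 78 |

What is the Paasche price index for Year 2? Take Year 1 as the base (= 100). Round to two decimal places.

107.47

Paasche price index uses current-period quantities as weights.
ΣP(Year 2)·Q(Year 2) = 11.15×100 + 7.15×11 + 1.60×168 + 2.44×310 + 3.74×78 = 1115 + 78.65 + 268.8 + 756.4 + 291.72 = 2510.57
ΣP(Year 1)·Q(Year 2) = 7.90×100 + 9.16×11 + 2.13×168 + 2.66×310 + 3.37×78 = 790 + 100.76 + 357.84 + 824.6 + 262.86 = 2336.06
Index = 2510.57 / 2336.06 × 100 = 107.4703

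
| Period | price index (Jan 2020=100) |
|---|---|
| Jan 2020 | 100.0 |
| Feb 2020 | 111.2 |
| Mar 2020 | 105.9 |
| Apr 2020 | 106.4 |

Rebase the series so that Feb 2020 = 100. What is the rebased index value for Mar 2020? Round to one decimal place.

95.2

Rebased(Mar 2020) = 105.9 / 111.2 × 100 = 95.2338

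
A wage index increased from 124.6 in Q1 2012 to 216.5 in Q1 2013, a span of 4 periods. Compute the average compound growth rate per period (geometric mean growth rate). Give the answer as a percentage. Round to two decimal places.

14.81%

Growth factor = (216.5/124.6)^(1/4) = (1.737560)^(1/4) = 1.148114
Growth rate = 1.148114 − 1 = 0.148114 = 14.8114%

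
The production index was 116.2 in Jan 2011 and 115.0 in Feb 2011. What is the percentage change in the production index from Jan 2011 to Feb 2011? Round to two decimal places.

Change = (115.0 − 116.2) / 116.2 × 100
       = -1.2 / 116.2 × 100 = -1.0327%

-1.03%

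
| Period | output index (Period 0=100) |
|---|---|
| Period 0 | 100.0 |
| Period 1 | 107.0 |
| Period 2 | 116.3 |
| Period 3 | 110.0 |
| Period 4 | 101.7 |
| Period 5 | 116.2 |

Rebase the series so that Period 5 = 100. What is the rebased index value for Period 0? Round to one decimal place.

86.1

Rebased(Period 0) = 100.0 / 116.2 × 100 = 86.0585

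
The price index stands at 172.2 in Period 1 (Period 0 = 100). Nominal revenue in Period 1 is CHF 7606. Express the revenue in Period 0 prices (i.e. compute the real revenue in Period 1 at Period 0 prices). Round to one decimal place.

4417.0

Real = Nominal ÷ (Index/100) = 7606 ÷ (172.2/100)
     = 7606 ÷ 1.722 = 4416.9570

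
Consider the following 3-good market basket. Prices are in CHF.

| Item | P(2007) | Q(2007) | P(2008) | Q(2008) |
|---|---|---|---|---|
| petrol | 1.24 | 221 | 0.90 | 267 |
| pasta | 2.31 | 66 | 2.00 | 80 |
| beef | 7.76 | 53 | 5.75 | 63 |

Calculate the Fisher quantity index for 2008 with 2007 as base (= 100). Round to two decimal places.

Laspeyres component (base-period weights):
ΣP(2007)Q(2008) = 1.24×267 + 2.31×80 + 7.76×63 = 331.08 + 184.8 + 488.88 = 1004.76
ΣP(2007)Q(2007) = 1.24×221 + 2.31×66 + 7.76×53 = 274.04 + 152.46 + 411.28 = 837.78
L = 1004.76 / 837.78 × 100 = 119.9312
Paasche component (current-period weights):
ΣP(2008)Q(2008) = 0.90×267 + 2.00×80 + 5.75×63 = 240.3 + 160 + 362.25 = 762.55
ΣP(2008)Q(2007) = 0.90×221 + 2.00×66 + 5.75×53 = 198.9 + 132 + 304.75 = 635.65
P = 762.55 / 635.65 × 100 = 119.9638
Fisher = √(L × P) = √(119.9312 × 119.9638) = 119.9475

119.95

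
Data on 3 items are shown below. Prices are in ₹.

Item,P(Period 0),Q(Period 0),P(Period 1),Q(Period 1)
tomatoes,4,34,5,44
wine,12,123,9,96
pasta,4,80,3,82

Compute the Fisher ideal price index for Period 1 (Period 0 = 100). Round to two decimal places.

Laspeyres component (base-period weights):
ΣP(Period 1)Q(Period 0) = 5×34 + 9×123 + 3×80 = 170 + 1107 + 240 = 1517
ΣP(Period 0)Q(Period 0) = 4×34 + 12×123 + 4×80 = 136 + 1476 + 320 = 1932
L = 1517 / 1932 × 100 = 78.5197
Paasche component (current-period weights):
ΣP(Period 1)Q(Period 1) = 5×44 + 9×96 + 3×82 = 220 + 864 + 246 = 1330
ΣP(Period 0)Q(Period 1) = 4×44 + 12×96 + 4×82 = 176 + 1152 + 328 = 1656
P = 1330 / 1656 × 100 = 80.3140
Fisher = √(L × P) = √(78.5197 × 80.3140) = 79.4118

79.41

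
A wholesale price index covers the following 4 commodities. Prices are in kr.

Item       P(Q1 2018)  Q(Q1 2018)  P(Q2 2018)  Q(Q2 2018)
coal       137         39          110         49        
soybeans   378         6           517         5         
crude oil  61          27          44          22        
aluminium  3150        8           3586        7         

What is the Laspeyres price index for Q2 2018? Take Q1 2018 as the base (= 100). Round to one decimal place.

Laspeyres price index uses base-period quantities as weights.
ΣP(Q2 2018)·Q(Q1 2018) = 110×39 + 517×6 + 44×27 + 3586×8 = 4290 + 3102 + 1188 + 28688 = 37268
ΣP(Q1 2018)·Q(Q1 2018) = 137×39 + 378×6 + 61×27 + 3150×8 = 5343 + 2268 + 1647 + 25200 = 34458
Index = 37268 / 34458 × 100 = 108.1549

108.2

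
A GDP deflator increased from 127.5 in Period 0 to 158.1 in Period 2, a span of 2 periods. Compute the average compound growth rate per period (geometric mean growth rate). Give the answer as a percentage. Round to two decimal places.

11.36%

Growth factor = (158.1/127.5)^(1/2) = (1.240000)^(1/2) = 1.113553
Growth rate = 1.113553 − 1 = 0.113553 = 11.3553%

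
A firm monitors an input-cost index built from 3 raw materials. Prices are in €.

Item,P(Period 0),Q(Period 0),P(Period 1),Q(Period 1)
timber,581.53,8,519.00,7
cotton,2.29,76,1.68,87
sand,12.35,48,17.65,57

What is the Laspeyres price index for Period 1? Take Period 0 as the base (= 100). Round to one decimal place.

Laspeyres price index uses base-period quantities as weights.
ΣP(Period 1)·Q(Period 0) = 519.00×8 + 1.68×76 + 17.65×48 = 4152 + 127.68 + 847.2 = 5126.88
ΣP(Period 0)·Q(Period 0) = 581.53×8 + 2.29×76 + 12.35×48 = 4652.24 + 174.04 + 592.8 = 5419.08
Index = 5126.88 / 5419.08 × 100 = 94.6079

94.6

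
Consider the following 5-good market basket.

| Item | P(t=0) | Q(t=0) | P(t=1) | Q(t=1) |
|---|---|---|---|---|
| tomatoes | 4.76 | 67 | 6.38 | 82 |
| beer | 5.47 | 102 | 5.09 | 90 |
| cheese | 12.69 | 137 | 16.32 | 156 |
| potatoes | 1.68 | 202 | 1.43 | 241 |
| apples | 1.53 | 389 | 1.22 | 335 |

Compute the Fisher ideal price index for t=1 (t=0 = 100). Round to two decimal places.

Laspeyres component (base-period weights):
ΣP(t=1)Q(t=0) = 6.38×67 + 5.09×102 + 16.32×137 + 1.43×202 + 1.22×389 = 427.46 + 519.18 + 2235.84 + 288.86 + 474.58 = 3945.92
ΣP(t=0)Q(t=0) = 4.76×67 + 5.47×102 + 12.69×137 + 1.68×202 + 1.53×389 = 318.92 + 557.94 + 1738.53 + 339.36 + 595.17 = 3549.92
L = 3945.92 / 3549.92 × 100 = 111.1552
Paasche component (current-period weights):
ΣP(t=1)Q(t=1) = 6.38×82 + 5.09×90 + 16.32×156 + 1.43×241 + 1.22×335 = 523.16 + 458.1 + 2545.92 + 344.63 + 408.7 = 4280.51
ΣP(t=0)Q(t=1) = 4.76×82 + 5.47×90 + 12.69×156 + 1.68×241 + 1.53×335 = 390.32 + 492.3 + 1979.64 + 404.88 + 512.55 = 3779.69
P = 4280.51 / 3779.69 × 100 = 113.2503
Fisher = √(L × P) = √(111.1552 × 113.2503) = 112.1978

112.20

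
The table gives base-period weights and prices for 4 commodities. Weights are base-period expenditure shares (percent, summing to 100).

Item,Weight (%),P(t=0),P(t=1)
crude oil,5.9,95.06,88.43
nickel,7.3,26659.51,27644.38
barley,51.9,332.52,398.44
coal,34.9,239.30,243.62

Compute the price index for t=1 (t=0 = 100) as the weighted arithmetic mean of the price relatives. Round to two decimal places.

110.78

crude oil: 5.9 × (88.43/95.06) = 5.9 × 0.930255 = 5.4885
nickel: 7.3 × (27644.38/26659.51) = 7.3 × 1.036943 = 7.5697
barley: 51.9 × (398.44/332.52) = 51.9 × 1.198244 = 62.1888
coal: 34.9 × (243.62/239.30) = 34.9 × 1.018053 = 35.5300
Index = Σ wᵢ·(p₁ᵢ/p₀ᵢ) = 5.4885 + 7.5697 + 62.1888 + 35.5300 = 110.7771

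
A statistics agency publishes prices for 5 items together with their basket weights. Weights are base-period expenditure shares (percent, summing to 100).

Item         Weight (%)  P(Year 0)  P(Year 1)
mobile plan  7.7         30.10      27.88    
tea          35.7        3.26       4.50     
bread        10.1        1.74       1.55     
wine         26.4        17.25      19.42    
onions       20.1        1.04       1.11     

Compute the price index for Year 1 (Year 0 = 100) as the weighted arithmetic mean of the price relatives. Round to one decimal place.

mobile plan: 7.7 × (27.88/30.10) = 7.7 × 0.926246 = 7.1321
tea: 35.7 × (4.50/3.26) = 35.7 × 1.380368 = 49.2791
bread: 10.1 × (1.55/1.74) = 10.1 × 0.890805 = 8.9971
wine: 26.4 × (19.42/17.25) = 26.4 × 1.125797 = 29.7210
onions: 20.1 × (1.11/1.04) = 20.1 × 1.067308 = 21.4529
Index = Σ wᵢ·(p₁ᵢ/p₀ᵢ) = 7.1321 + 49.2791 + 8.9971 + 29.7210 + 21.4529 = 116.5823

116.6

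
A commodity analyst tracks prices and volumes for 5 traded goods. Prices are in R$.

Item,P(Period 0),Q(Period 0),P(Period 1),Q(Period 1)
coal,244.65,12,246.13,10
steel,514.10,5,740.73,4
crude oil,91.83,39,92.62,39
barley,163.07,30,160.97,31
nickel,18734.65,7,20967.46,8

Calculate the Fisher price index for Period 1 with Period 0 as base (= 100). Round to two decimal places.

Laspeyres component (base-period weights):
ΣP(Period 1)Q(Period 0) = 246.13×12 + 740.73×5 + 92.62×39 + 160.97×30 + 20967.46×7 = 2953.56 + 3703.65 + 3612.18 + 4829.1 + 146772.22 = 161870.71
ΣP(Period 0)Q(Period 0) = 244.65×12 + 514.10×5 + 91.83×39 + 163.07×30 + 18734.65×7 = 2935.8 + 2570.5 + 3581.37 + 4892.1 + 131142.55 = 145122.32
L = 161870.71 / 145122.32 × 100 = 111.5409
Paasche component (current-period weights):
ΣP(Period 1)Q(Period 1) = 246.13×10 + 740.73×4 + 92.62×39 + 160.97×31 + 20967.46×8 = 2461.3 + 2962.92 + 3612.18 + 4990.07 + 167739.68 = 181766.15
ΣP(Period 0)Q(Period 1) = 244.65×10 + 514.10×4 + 91.83×39 + 163.07×31 + 18734.65×8 = 2446.5 + 2056.4 + 3581.37 + 5055.17 + 149877.2 = 163016.64
P = 181766.15 / 163016.64 × 100 = 111.5016
Fisher = √(L × P) = √(111.5409 × 111.5016) = 111.5212

111.52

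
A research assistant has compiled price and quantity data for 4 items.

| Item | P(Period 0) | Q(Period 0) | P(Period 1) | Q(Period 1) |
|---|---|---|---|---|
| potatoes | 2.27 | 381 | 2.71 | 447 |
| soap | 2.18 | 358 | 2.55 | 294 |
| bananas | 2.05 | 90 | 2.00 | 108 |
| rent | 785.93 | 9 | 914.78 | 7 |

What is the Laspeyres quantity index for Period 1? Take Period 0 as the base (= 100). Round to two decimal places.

82.88

Laspeyres quantity index uses base-period prices as weights.
ΣP(Period 0)·Q(Period 1) = 2.27×447 + 2.18×294 + 2.05×108 + 785.93×7 = 1014.69 + 640.92 + 221.4 + 5501.51 = 7378.52
ΣP(Period 0)·Q(Period 0) = 2.27×381 + 2.18×358 + 2.05×90 + 785.93×9 = 864.87 + 780.44 + 184.5 + 7073.37 = 8903.18
Index = 7378.52 / 8903.18 × 100 = 82.8751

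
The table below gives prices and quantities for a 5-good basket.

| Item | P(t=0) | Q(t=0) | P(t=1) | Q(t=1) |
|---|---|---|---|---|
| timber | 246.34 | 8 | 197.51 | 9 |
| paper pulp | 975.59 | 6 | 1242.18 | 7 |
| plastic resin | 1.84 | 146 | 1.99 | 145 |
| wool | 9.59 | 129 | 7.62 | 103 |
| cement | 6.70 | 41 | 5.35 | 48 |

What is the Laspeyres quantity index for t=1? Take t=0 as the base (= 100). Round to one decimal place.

Laspeyres quantity index uses base-period prices as weights.
ΣP(t=0)·Q(t=1) = 246.34×9 + 975.59×7 + 1.84×145 + 9.59×103 + 6.70×48 = 2217.06 + 6829.13 + 266.8 + 987.77 + 321.6 = 10622.36
ΣP(t=0)·Q(t=0) = 246.34×8 + 975.59×6 + 1.84×146 + 9.59×129 + 6.70×41 = 1970.72 + 5853.54 + 268.64 + 1237.11 + 274.7 = 9604.71
Index = 10622.36 / 9604.71 × 100 = 110.5953

110.6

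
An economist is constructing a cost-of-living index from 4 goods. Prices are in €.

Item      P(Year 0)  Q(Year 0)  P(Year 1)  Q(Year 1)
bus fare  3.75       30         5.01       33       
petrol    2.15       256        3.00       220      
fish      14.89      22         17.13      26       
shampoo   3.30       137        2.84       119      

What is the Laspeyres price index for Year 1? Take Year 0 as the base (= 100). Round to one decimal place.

116.8

Laspeyres price index uses base-period quantities as weights.
ΣP(Year 1)·Q(Year 0) = 5.01×30 + 3.00×256 + 17.13×22 + 2.84×137 = 150.3 + 768 + 376.86 + 389.08 = 1684.24
ΣP(Year 0)·Q(Year 0) = 3.75×30 + 2.15×256 + 14.89×22 + 3.30×137 = 112.5 + 550.4 + 327.58 + 452.1 = 1442.58
Index = 1684.24 / 1442.58 × 100 = 116.7519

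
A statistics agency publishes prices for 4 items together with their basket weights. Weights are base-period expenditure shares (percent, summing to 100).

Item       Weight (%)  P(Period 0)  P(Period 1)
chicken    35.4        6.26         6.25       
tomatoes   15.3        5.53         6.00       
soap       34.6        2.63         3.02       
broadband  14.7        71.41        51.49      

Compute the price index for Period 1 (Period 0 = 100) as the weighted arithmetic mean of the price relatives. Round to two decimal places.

102.27

chicken: 35.4 × (6.25/6.26) = 35.4 × 0.998403 = 35.3435
tomatoes: 15.3 × (6.00/5.53) = 15.3 × 1.084991 = 16.6004
soap: 34.6 × (3.02/2.63) = 34.6 × 1.148289 = 39.7308
broadband: 14.7 × (51.49/71.41) = 14.7 × 0.721047 = 10.5994
Index = Σ wᵢ·(p₁ᵢ/p₀ᵢ) = 35.3435 + 16.6004 + 39.7308 + 10.5994 = 102.2740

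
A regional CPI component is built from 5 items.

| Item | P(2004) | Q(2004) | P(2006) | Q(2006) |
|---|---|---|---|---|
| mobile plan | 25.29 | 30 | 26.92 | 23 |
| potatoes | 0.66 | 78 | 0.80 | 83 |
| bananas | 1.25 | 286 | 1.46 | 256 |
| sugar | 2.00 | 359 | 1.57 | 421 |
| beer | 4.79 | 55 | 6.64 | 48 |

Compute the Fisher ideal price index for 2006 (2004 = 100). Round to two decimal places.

Laspeyres component (base-period weights):
ΣP(2006)Q(2004) = 26.92×30 + 0.80×78 + 1.46×286 + 1.57×359 + 6.64×55 = 807.6 + 62.4 + 417.56 + 563.63 + 365.2 = 2216.39
ΣP(2004)Q(2004) = 25.29×30 + 0.66×78 + 1.25×286 + 2.00×359 + 4.79×55 = 758.7 + 51.48 + 357.5 + 718 + 263.45 = 2149.13
L = 2216.39 / 2149.13 × 100 = 103.1296
Paasche component (current-period weights):
ΣP(2006)Q(2006) = 26.92×23 + 0.80×83 + 1.46×256 + 1.57×421 + 6.64×48 = 619.16 + 66.4 + 373.76 + 660.97 + 318.72 = 2039.01
ΣP(2004)Q(2006) = 25.29×23 + 0.66×83 + 1.25×256 + 2.00×421 + 4.79×48 = 581.67 + 54.78 + 320 + 842 + 229.92 = 2028.37
P = 2039.01 / 2028.37 × 100 = 100.5246
Fisher = √(L × P) = √(103.1296 × 100.5246) = 101.8188

101.82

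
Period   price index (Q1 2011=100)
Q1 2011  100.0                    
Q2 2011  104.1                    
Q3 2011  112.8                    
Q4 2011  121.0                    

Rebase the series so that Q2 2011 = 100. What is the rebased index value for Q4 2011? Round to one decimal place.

116.2

Rebased(Q4 2011) = 121.0 / 104.1 × 100 = 116.2344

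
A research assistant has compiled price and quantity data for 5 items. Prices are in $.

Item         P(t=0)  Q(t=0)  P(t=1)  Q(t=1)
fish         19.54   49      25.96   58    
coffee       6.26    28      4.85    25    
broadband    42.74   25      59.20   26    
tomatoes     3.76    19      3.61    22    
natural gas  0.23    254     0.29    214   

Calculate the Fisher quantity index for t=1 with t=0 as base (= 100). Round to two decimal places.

108.91

Laspeyres component (base-period weights):
ΣP(t=0)Q(t=1) = 19.54×58 + 6.26×25 + 42.74×26 + 3.76×22 + 0.23×214 = 1133.32 + 156.5 + 1111.24 + 82.72 + 49.22 = 2533
ΣP(t=0)Q(t=0) = 19.54×49 + 6.26×28 + 42.74×25 + 3.76×19 + 0.23×254 = 957.46 + 175.28 + 1068.5 + 71.44 + 58.42 = 2331.1
L = 2533 / 2331.1 × 100 = 108.6611
Paasche component (current-period weights):
ΣP(t=1)Q(t=1) = 25.96×58 + 4.85×25 + 59.20×26 + 3.61×22 + 0.29×214 = 1505.68 + 121.25 + 1539.2 + 79.42 + 62.06 = 3307.61
ΣP(t=1)Q(t=0) = 25.96×49 + 4.85×28 + 59.20×25 + 3.61×19 + 0.29×254 = 1272.04 + 135.8 + 1480 + 68.59 + 73.66 = 3030.09
P = 3307.61 / 3030.09 × 100 = 109.1588
Fisher = √(L × P) = √(108.6611 × 109.1588) = 108.9097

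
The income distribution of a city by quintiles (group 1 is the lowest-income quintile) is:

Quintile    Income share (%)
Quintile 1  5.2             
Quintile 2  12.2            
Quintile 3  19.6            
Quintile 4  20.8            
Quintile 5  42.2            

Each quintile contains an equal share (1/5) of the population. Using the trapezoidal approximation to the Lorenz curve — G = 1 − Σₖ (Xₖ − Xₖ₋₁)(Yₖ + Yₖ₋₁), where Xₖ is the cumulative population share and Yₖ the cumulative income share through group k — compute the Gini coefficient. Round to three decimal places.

0.330

Cumulative income shares Yₖ: 0.0520, 0.1740, 0.3700, 0.5780, 1.0000
Σ (Xₖ−Xₖ₋₁)(Yₖ+Yₖ₋₁) = (1/5)(0.0520+0.0000) + (1/5)(0.1740+0.0520) + (1/5)(0.3700+0.1740) + (1/5)(0.5780+0.3700) + (1/5)(1.0000+0.5780)
  = 0.0104 + 0.0452 + 0.1088 + 0.1896 + 0.3156 = 0.6696
G = 1 − 0.6696 = 0.3304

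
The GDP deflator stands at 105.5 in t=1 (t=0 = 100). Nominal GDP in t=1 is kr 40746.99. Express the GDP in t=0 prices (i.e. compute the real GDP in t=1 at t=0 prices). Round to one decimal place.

38622.7

Real = Nominal ÷ (Index/100) = 40746.99 ÷ (105.5/100)
     = 40746.99 ÷ 1.055 = 38622.7393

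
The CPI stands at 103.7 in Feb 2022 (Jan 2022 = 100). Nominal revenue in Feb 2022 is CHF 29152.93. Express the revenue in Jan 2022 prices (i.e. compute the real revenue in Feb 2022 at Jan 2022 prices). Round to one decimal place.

28112.8

Real = Nominal ÷ (Index/100) = 29152.93 ÷ (103.7/100)
     = 29152.93 ÷ 1.037 = 28112.7580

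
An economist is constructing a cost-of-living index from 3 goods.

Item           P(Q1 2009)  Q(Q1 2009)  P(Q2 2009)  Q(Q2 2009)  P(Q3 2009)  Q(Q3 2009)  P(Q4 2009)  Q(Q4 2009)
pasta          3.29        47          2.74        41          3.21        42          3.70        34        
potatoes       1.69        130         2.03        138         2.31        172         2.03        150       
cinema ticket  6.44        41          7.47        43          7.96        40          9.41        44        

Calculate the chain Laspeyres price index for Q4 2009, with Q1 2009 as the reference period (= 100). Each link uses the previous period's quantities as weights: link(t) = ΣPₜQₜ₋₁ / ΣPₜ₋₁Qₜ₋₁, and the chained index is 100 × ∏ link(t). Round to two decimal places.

Link Q1 2009→Q2 2009:
ΣP(Q2 2009)Q(Q1 2009) = 2.74×47 + 2.03×130 + 7.47×41 = 128.78 + 263.9 + 306.27 = 698.95
ΣP(Q1 2009)Q(Q1 2009) = 3.29×47 + 1.69×130 + 6.44×41 = 154.63 + 219.7 + 264.04 = 638.37
link = 698.95/638.37 = 1.094898
Link Q2 2009→Q3 2009:
ΣP(Q3 2009)Q(Q2 2009) = 3.21×41 + 2.31×138 + 7.96×43 = 131.61 + 318.78 + 342.28 = 792.67
ΣP(Q2 2009)Q(Q2 2009) = 2.74×41 + 2.03×138 + 7.47×43 = 112.34 + 280.14 + 321.21 = 713.69
link = 792.67/713.69 = 1.110664
Link Q3 2009→Q4 2009:
ΣP(Q4 2009)Q(Q3 2009) = 3.70×42 + 2.03×172 + 9.41×40 = 155.4 + 349.16 + 376.4 = 880.96
ΣP(Q3 2009)Q(Q3 2009) = 3.21×42 + 2.31×172 + 7.96×40 = 134.82 + 397.32 + 318.4 = 850.54
link = 880.96/850.54 = 1.035766
Chained index = 100 × 1.094898 × 1.110664 × 1.035766 = 125.9557

125.96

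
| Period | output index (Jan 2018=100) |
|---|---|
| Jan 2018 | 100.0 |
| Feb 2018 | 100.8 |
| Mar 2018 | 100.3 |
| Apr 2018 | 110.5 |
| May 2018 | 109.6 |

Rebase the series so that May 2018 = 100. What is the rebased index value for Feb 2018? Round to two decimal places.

91.97

Rebased(Feb 2018) = 100.8 / 109.6 × 100 = 91.9708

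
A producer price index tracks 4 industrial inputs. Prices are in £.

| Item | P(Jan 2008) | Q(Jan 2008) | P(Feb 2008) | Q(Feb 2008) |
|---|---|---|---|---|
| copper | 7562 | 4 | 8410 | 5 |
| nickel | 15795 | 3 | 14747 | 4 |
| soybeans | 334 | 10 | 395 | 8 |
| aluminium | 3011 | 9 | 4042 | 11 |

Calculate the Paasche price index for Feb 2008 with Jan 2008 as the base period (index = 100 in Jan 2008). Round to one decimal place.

108.7

Paasche price index uses current-period quantities as weights.
ΣP(Feb 2008)·Q(Feb 2008) = 8410×5 + 14747×4 + 395×8 + 4042×11 = 42050 + 58988 + 3160 + 44462 = 148660
ΣP(Jan 2008)·Q(Feb 2008) = 7562×5 + 15795×4 + 334×8 + 3011×11 = 37810 + 63180 + 2672 + 33121 = 136783
Index = 148660 / 136783 × 100 = 108.6831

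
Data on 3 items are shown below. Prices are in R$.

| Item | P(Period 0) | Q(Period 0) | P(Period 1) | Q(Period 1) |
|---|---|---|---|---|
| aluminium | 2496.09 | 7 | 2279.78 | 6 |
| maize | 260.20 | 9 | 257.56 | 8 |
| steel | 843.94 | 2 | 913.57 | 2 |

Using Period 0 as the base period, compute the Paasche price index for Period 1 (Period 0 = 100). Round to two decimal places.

93.71

Paasche price index uses current-period quantities as weights.
ΣP(Period 1)·Q(Period 1) = 2279.78×6 + 257.56×8 + 913.57×2 = 13678.68 + 2060.48 + 1827.14 = 17566.3
ΣP(Period 0)·Q(Period 1) = 2496.09×6 + 260.20×8 + 843.94×2 = 14976.54 + 2081.6 + 1687.88 = 18746.02
Index = 17566.3 / 18746.02 × 100 = 93.7068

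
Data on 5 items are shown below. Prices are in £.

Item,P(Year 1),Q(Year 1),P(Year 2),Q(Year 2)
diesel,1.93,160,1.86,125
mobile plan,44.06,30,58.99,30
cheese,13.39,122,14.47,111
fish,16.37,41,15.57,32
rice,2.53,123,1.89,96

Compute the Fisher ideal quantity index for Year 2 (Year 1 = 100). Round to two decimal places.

Laspeyres component (base-period weights):
ΣP(Year 1)Q(Year 2) = 1.93×125 + 44.06×30 + 13.39×111 + 16.37×32 + 2.53×96 = 241.25 + 1321.8 + 1486.29 + 523.84 + 242.88 = 3816.06
ΣP(Year 1)Q(Year 1) = 1.93×160 + 44.06×30 + 13.39×122 + 16.37×41 + 2.53×123 = 308.8 + 1321.8 + 1633.58 + 671.17 + 311.19 = 4246.54
L = 3816.06 / 4246.54 × 100 = 89.8628
Paasche component (current-period weights):
ΣP(Year 2)Q(Year 2) = 1.86×125 + 58.99×30 + 14.47×111 + 15.57×32 + 1.89×96 = 232.5 + 1769.7 + 1606.17 + 498.24 + 181.44 = 4288.05
ΣP(Year 2)Q(Year 1) = 1.86×160 + 58.99×30 + 14.47×122 + 15.57×41 + 1.89×123 = 297.6 + 1769.7 + 1765.34 + 638.37 + 232.47 = 4703.48
P = 4288.05 / 4703.48 × 100 = 91.1676
Fisher = √(L × P) = √(89.8628 × 91.1676) = 90.5129

90.51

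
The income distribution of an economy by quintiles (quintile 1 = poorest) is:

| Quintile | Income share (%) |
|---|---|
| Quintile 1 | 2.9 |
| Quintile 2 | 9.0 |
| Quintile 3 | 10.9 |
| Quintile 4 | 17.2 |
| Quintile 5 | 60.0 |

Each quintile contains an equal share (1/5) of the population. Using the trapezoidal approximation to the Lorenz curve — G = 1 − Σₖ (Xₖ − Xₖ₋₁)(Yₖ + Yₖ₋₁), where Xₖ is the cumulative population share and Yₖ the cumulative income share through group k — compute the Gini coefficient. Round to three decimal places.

Cumulative income shares Yₖ: 0.0290, 0.1190, 0.2280, 0.4000, 1.0000
Σ (Xₖ−Xₖ₋₁)(Yₖ+Yₖ₋₁) = (1/5)(0.0290+0.0000) + (1/5)(0.1190+0.0290) + (1/5)(0.2280+0.1190) + (1/5)(0.4000+0.2280) + (1/5)(1.0000+0.4000)
  = 0.0058 + 0.0296 + 0.0694 + 0.1256 + 0.2800 = 0.5104
G = 1 − 0.5104 = 0.4896

0.490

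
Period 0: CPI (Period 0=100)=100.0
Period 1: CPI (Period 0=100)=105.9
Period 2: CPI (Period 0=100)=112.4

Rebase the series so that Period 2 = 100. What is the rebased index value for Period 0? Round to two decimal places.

88.97

Rebased(Period 0) = 100.0 / 112.4 × 100 = 88.9680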